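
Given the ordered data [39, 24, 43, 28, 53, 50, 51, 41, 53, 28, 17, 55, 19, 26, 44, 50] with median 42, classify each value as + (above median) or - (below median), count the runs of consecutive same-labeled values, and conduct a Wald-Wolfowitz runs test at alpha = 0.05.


Step 1: Compute median = 42; label A = above, B = below.
Labels in order: BBABAAABABBABBAA  (n_A = 8, n_B = 8)
Step 2: Count runs R = 10.
Step 3: Under H0 (random ordering), E[R] = 2*n_A*n_B/(n_A+n_B) + 1 = 2*8*8/16 + 1 = 9.0000.
        Var[R] = 2*n_A*n_B*(2*n_A*n_B - n_A - n_B) / ((n_A+n_B)^2 * (n_A+n_B-1)) = 14336/3840 = 3.7333.
        SD[R] = 1.9322.
Step 4: Continuity-corrected z = (R - 0.5 - E[R]) / SD[R] = (10 - 0.5 - 9.0000) / 1.9322 = 0.2588.
Step 5: Two-sided p-value via normal approximation = 2*(1 - Phi(|z|)) = 0.795809.
Step 6: alpha = 0.05. fail to reject H0.

R = 10, z = 0.2588, p = 0.795809, fail to reject H0.


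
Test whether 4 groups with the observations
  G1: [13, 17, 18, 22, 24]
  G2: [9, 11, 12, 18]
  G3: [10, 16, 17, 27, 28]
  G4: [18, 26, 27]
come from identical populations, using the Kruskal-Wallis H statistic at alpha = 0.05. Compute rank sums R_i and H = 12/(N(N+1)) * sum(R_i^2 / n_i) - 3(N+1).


Step 1: Combine all N = 17 observations and assign midranks.
sorted (value, group, rank): (9,G2,1), (10,G3,2), (11,G2,3), (12,G2,4), (13,G1,5), (16,G3,6), (17,G1,7.5), (17,G3,7.5), (18,G1,10), (18,G2,10), (18,G4,10), (22,G1,12), (24,G1,13), (26,G4,14), (27,G3,15.5), (27,G4,15.5), (28,G3,17)
Step 2: Sum ranks within each group.
R_1 = 47.5 (n_1 = 5)
R_2 = 18 (n_2 = 4)
R_3 = 48 (n_3 = 5)
R_4 = 39.5 (n_4 = 3)
Step 3: H = 12/(N(N+1)) * sum(R_i^2/n_i) - 3(N+1)
     = 12/(17*18) * (47.5^2/5 + 18^2/4 + 48^2/5 + 39.5^2/3) - 3*18
     = 0.039216 * 1513.13 - 54
     = 5.338562.
Step 4: Ties present; correction factor C = 1 - 36/(17^3 - 17) = 0.992647. Corrected H = 5.338562 / 0.992647 = 5.378107.
Step 5: Under H0, H ~ chi^2(3); p-value = 0.146114.
Step 6: alpha = 0.05. fail to reject H0.

H = 5.3781, df = 3, p = 0.146114, fail to reject H0.


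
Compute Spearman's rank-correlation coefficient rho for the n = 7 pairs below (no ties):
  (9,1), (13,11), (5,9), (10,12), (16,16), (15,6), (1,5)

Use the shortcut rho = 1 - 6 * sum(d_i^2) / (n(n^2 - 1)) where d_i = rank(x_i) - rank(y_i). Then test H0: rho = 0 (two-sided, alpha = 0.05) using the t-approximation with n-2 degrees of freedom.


Step 1: Rank x and y separately (midranks; no ties here).
rank(x): 9->3, 13->5, 5->2, 10->4, 16->7, 15->6, 1->1
rank(y): 1->1, 11->5, 9->4, 12->6, 16->7, 6->3, 5->2
Step 2: d_i = R_x(i) - R_y(i); compute d_i^2.
  (3-1)^2=4, (5-5)^2=0, (2-4)^2=4, (4-6)^2=4, (7-7)^2=0, (6-3)^2=9, (1-2)^2=1
sum(d^2) = 22.
Step 3: rho = 1 - 6*22 / (7*(7^2 - 1)) = 1 - 132/336 = 0.607143.
Step 4: Under H0, t = rho * sqrt((n-2)/(1-rho^2)) = 1.7086 ~ t(5).
Step 5: Two-sided p-value from the t-distribution with 5 df = 0.148231.
Step 6: alpha = 0.05. fail to reject H0.

rho = 0.6071, p = 0.148231, fail to reject H0 at alpha = 0.05.


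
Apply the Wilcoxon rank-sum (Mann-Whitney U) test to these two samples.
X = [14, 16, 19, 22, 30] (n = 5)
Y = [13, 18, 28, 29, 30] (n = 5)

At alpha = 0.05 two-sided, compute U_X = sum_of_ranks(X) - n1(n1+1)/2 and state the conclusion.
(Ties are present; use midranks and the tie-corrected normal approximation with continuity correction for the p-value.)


Step 1: Combine and sort all 10 observations; assign midranks.
sorted (value, group): (13,Y), (14,X), (16,X), (18,Y), (19,X), (22,X), (28,Y), (29,Y), (30,X), (30,Y)
ranks: 13->1, 14->2, 16->3, 18->4, 19->5, 22->6, 28->7, 29->8, 30->9.5, 30->9.5
Step 2: Rank sum for X: R1 = 2 + 3 + 5 + 6 + 9.5 = 25.5.
Step 3: U_X = R1 - n1(n1+1)/2 = 25.5 - 5*6/2 = 25.5 - 15 = 10.5.
       U_Y = n1*n2 - U_X = 25 - 10.5 = 14.5.
Step 4: Ties are present, so use the tie-corrected normal approximation (with continuity correction) for the p-value.
Step 5: p-value = 0.753298; compare to alpha = 0.05. fail to reject H0.

U_X = 10.5, p = 0.753298, fail to reject H0 at alpha = 0.05.


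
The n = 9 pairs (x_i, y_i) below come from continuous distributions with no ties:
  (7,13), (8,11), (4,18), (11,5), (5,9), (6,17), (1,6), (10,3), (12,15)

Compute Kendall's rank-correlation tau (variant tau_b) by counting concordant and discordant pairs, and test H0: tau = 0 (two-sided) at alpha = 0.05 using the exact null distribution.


Step 1: Enumerate the 36 unordered pairs (i,j) with i<j and classify each by sign(x_j-x_i) * sign(y_j-y_i).
  (1,2):dx=+1,dy=-2->D; (1,3):dx=-3,dy=+5->D; (1,4):dx=+4,dy=-8->D; (1,5):dx=-2,dy=-4->C
  (1,6):dx=-1,dy=+4->D; (1,7):dx=-6,dy=-7->C; (1,8):dx=+3,dy=-10->D; (1,9):dx=+5,dy=+2->C
  (2,3):dx=-4,dy=+7->D; (2,4):dx=+3,dy=-6->D; (2,5):dx=-3,dy=-2->C; (2,6):dx=-2,dy=+6->D
  (2,7):dx=-7,dy=-5->C; (2,8):dx=+2,dy=-8->D; (2,9):dx=+4,dy=+4->C; (3,4):dx=+7,dy=-13->D
  (3,5):dx=+1,dy=-9->D; (3,6):dx=+2,dy=-1->D; (3,7):dx=-3,dy=-12->C; (3,8):dx=+6,dy=-15->D
  (3,9):dx=+8,dy=-3->D; (4,5):dx=-6,dy=+4->D; (4,6):dx=-5,dy=+12->D; (4,7):dx=-10,dy=+1->D
  (4,8):dx=-1,dy=-2->C; (4,9):dx=+1,dy=+10->C; (5,6):dx=+1,dy=+8->C; (5,7):dx=-4,dy=-3->C
  (5,8):dx=+5,dy=-6->D; (5,9):dx=+7,dy=+6->C; (6,7):dx=-5,dy=-11->C; (6,8):dx=+4,dy=-14->D
  (6,9):dx=+6,dy=-2->D; (7,8):dx=+9,dy=-3->D; (7,9):dx=+11,dy=+9->C; (8,9):dx=+2,dy=+12->C
Step 2: C = 15, D = 21, total pairs = 36.
Step 3: tau = (C - D)/(n(n-1)/2) = (15 - 21)/36 = -0.166667.
Step 4: Exact two-sided p-value (enumerate n! = 362880 permutations of y under H0): p = 0.612202.
Step 5: alpha = 0.05. fail to reject H0.

tau_b = -0.1667 (C=15, D=21), p = 0.612202, fail to reject H0.


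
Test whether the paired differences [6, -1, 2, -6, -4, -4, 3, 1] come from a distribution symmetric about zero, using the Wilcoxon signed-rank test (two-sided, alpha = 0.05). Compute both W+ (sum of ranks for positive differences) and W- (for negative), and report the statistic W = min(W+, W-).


Step 1: Drop any zero differences (none here) and take |d_i|.
|d| = [6, 1, 2, 6, 4, 4, 3, 1]
Step 2: Midrank |d_i| (ties get averaged ranks).
ranks: |6|->7.5, |1|->1.5, |2|->3, |6|->7.5, |4|->5.5, |4|->5.5, |3|->4, |1|->1.5
Step 3: Attach original signs; sum ranks with positive sign and with negative sign.
W+ = 7.5 + 3 + 4 + 1.5 = 16
W- = 1.5 + 7.5 + 5.5 + 5.5 = 20
(Check: W+ + W- = 36 should equal n(n+1)/2 = 36.)
Step 4: Test statistic W = min(W+, W-) = 16.
Step 5: Ties in |d|, so use the tie-corrected normal approximation.
        E[W] = n(n+1)/4 = 8*9/4 = 18.
        Tie groups: |d|=1 (t=2), |d|=4 (t=2), |d|=6 (t=2); sum(t^3 - t) = 18.
        Var[W] = n(n+1)(2n+1)/24 - sum(t^3-t)/48 = 1224/24 - 18/48 = 50.625.
        z = (W - E[W]) / sqrt(Var[W]) = (16 - 18) / 7.1151 = -0.2811.
        Two-sided p = 2*Phi(z) = 0.778640.
Step 6: alpha = 0.05. fail to reject H0.

W+ = 16, W- = 20, W = min = 16, p = 0.778640, fail to reject H0.


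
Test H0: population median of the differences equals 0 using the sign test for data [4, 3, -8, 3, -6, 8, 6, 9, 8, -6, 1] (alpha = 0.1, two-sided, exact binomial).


Step 1: Discard zero differences. Original n = 11; n_eff = number of nonzero differences = 11.
Nonzero differences (with sign): +4, +3, -8, +3, -6, +8, +6, +9, +8, -6, +1
Step 2: Count signs: positive = 8, negative = 3.
Step 3: Under H0: P(positive) = 0.5, so the number of positives S ~ Bin(11, 0.5).
Step 4: Two-sided exact p-value = sum of Bin(11,0.5) probabilities at or below the observed probability = 0.226562.
Step 5: alpha = 0.1. fail to reject H0.

n_eff = 11, pos = 8, neg = 3, p = 0.226562, fail to reject H0.


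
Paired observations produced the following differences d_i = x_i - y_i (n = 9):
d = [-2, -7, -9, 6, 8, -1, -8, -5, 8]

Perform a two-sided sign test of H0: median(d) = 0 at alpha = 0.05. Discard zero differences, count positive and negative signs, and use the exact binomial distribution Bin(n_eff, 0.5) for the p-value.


Step 1: Discard zero differences. Original n = 9; n_eff = number of nonzero differences = 9.
Nonzero differences (with sign): -2, -7, -9, +6, +8, -1, -8, -5, +8
Step 2: Count signs: positive = 3, negative = 6.
Step 3: Under H0: P(positive) = 0.5, so the number of positives S ~ Bin(9, 0.5).
Step 4: Two-sided exact p-value = sum of Bin(9,0.5) probabilities at or below the observed probability = 0.507812.
Step 5: alpha = 0.05. fail to reject H0.

n_eff = 9, pos = 3, neg = 6, p = 0.507812, fail to reject H0.


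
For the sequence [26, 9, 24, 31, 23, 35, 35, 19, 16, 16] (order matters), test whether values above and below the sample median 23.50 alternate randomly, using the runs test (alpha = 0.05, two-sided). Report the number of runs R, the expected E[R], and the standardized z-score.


Step 1: Compute median = 23.50; label A = above, B = below.
Labels in order: ABAABAABBB  (n_A = 5, n_B = 5)
Step 2: Count runs R = 6.
Step 3: Under H0 (random ordering), E[R] = 2*n_A*n_B/(n_A+n_B) + 1 = 2*5*5/10 + 1 = 6.0000.
        Var[R] = 2*n_A*n_B*(2*n_A*n_B - n_A - n_B) / ((n_A+n_B)^2 * (n_A+n_B-1)) = 2000/900 = 2.2222.
        SD[R] = 1.4907.
Step 4: R = E[R], so z = 0 with no continuity correction.
Step 5: Two-sided p-value via normal approximation = 2*(1 - Phi(|z|)) = 1.000000.
Step 6: alpha = 0.05. fail to reject H0.

R = 6, z = 0.0000, p = 1.000000, fail to reject H0.


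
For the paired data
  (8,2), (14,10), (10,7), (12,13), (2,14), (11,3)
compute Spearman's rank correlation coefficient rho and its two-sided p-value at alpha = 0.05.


Step 1: Rank x and y separately (midranks; no ties here).
rank(x): 8->2, 14->6, 10->3, 12->5, 2->1, 11->4
rank(y): 2->1, 10->4, 7->3, 13->5, 14->6, 3->2
Step 2: d_i = R_x(i) - R_y(i); compute d_i^2.
  (2-1)^2=1, (6-4)^2=4, (3-3)^2=0, (5-5)^2=0, (1-6)^2=25, (4-2)^2=4
sum(d^2) = 34.
Step 3: rho = 1 - 6*34 / (6*(6^2 - 1)) = 1 - 204/210 = 0.028571.
Step 4: Under H0, t = rho * sqrt((n-2)/(1-rho^2)) = 0.0572 ~ t(4).
Step 5: Two-sided p-value from the t-distribution with 4 df = 0.957155.
Step 6: alpha = 0.05. fail to reject H0.

rho = 0.0286, p = 0.957155, fail to reject H0 at alpha = 0.05.


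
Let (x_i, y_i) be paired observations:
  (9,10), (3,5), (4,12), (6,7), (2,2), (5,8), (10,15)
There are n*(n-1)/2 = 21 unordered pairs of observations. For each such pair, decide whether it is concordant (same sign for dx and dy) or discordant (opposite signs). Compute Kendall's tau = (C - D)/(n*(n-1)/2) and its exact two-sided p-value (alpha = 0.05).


Step 1: Enumerate the 21 unordered pairs (i,j) with i<j and classify each by sign(x_j-x_i) * sign(y_j-y_i).
  (1,2):dx=-6,dy=-5->C; (1,3):dx=-5,dy=+2->D; (1,4):dx=-3,dy=-3->C; (1,5):dx=-7,dy=-8->C
  (1,6):dx=-4,dy=-2->C; (1,7):dx=+1,dy=+5->C; (2,3):dx=+1,dy=+7->C; (2,4):dx=+3,dy=+2->C
  (2,5):dx=-1,dy=-3->C; (2,6):dx=+2,dy=+3->C; (2,7):dx=+7,dy=+10->C; (3,4):dx=+2,dy=-5->D
  (3,5):dx=-2,dy=-10->C; (3,6):dx=+1,dy=-4->D; (3,7):dx=+6,dy=+3->C; (4,5):dx=-4,dy=-5->C
  (4,6):dx=-1,dy=+1->D; (4,7):dx=+4,dy=+8->C; (5,6):dx=+3,dy=+6->C; (5,7):dx=+8,dy=+13->C
  (6,7):dx=+5,dy=+7->C
Step 2: C = 17, D = 4, total pairs = 21.
Step 3: tau = (C - D)/(n(n-1)/2) = (17 - 4)/21 = 0.619048.
Step 4: Exact two-sided p-value (enumerate n! = 5040 permutations of y under H0): p = 0.069048.
Step 5: alpha = 0.05. fail to reject H0.

tau_b = 0.6190 (C=17, D=4), p = 0.069048, fail to reject H0.


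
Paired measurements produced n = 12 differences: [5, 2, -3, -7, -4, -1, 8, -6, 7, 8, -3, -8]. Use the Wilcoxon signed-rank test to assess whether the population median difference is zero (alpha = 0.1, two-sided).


Step 1: Drop any zero differences (none here) and take |d_i|.
|d| = [5, 2, 3, 7, 4, 1, 8, 6, 7, 8, 3, 8]
Step 2: Midrank |d_i| (ties get averaged ranks).
ranks: |5|->6, |2|->2, |3|->3.5, |7|->8.5, |4|->5, |1|->1, |8|->11, |6|->7, |7|->8.5, |8|->11, |3|->3.5, |8|->11
Step 3: Attach original signs; sum ranks with positive sign and with negative sign.
W+ = 6 + 2 + 11 + 8.5 + 11 = 38.5
W- = 3.5 + 8.5 + 5 + 1 + 7 + 3.5 + 11 = 39.5
(Check: W+ + W- = 78 should equal n(n+1)/2 = 78.)
Step 4: Test statistic W = min(W+, W-) = 38.5.
Step 5: Ties in |d|, so use the tie-corrected normal approximation.
        E[W] = n(n+1)/4 = 12*13/4 = 39.
        Tie groups: |d|=3 (t=2), |d|=7 (t=2), |d|=8 (t=3); sum(t^3 - t) = 36.
        Var[W] = n(n+1)(2n+1)/24 - sum(t^3-t)/48 = 3900/24 - 36/48 = 161.75.
        z = (W - E[W]) / sqrt(Var[W]) = (38.5 - 39) / 12.7181 = -0.0393.
        Two-sided p = 2*Phi(z) = 0.968640.
Step 6: alpha = 0.1. fail to reject H0.

W+ = 38.5, W- = 39.5, W = min = 38.5, p = 0.968640, fail to reject H0.


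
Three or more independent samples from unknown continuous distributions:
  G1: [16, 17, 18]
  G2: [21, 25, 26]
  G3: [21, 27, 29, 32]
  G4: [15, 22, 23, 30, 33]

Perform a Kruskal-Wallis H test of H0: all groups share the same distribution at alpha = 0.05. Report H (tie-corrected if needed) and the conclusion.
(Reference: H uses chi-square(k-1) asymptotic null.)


Step 1: Combine all N = 15 observations and assign midranks.
sorted (value, group, rank): (15,G4,1), (16,G1,2), (17,G1,3), (18,G1,4), (21,G2,5.5), (21,G3,5.5), (22,G4,7), (23,G4,8), (25,G2,9), (26,G2,10), (27,G3,11), (29,G3,12), (30,G4,13), (32,G3,14), (33,G4,15)
Step 2: Sum ranks within each group.
R_1 = 9 (n_1 = 3)
R_2 = 24.5 (n_2 = 3)
R_3 = 42.5 (n_3 = 4)
R_4 = 44 (n_4 = 5)
Step 3: H = 12/(N(N+1)) * sum(R_i^2/n_i) - 3(N+1)
     = 12/(15*16) * (9^2/3 + 24.5^2/3 + 42.5^2/4 + 44^2/5) - 3*16
     = 0.050000 * 1065.85 - 48
     = 5.292292.
Step 4: Ties present; correction factor C = 1 - 6/(15^3 - 15) = 0.998214. Corrected H = 5.292292 / 0.998214 = 5.301759.
Step 5: Under H0, H ~ chi^2(3); p-value = 0.150988.
Step 6: alpha = 0.05. fail to reject H0.

H = 5.3018, df = 3, p = 0.150988, fail to reject H0.


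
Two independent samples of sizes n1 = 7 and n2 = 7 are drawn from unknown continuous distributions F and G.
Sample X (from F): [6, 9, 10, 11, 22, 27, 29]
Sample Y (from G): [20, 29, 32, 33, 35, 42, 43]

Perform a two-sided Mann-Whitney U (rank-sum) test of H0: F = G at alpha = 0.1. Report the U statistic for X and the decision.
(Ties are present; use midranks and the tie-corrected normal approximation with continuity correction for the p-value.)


Step 1: Combine and sort all 14 observations; assign midranks.
sorted (value, group): (6,X), (9,X), (10,X), (11,X), (20,Y), (22,X), (27,X), (29,X), (29,Y), (32,Y), (33,Y), (35,Y), (42,Y), (43,Y)
ranks: 6->1, 9->2, 10->3, 11->4, 20->5, 22->6, 27->7, 29->8.5, 29->8.5, 32->10, 33->11, 35->12, 42->13, 43->14
Step 2: Rank sum for X: R1 = 1 + 2 + 3 + 4 + 6 + 7 + 8.5 = 31.5.
Step 3: U_X = R1 - n1(n1+1)/2 = 31.5 - 7*8/2 = 31.5 - 28 = 3.5.
       U_Y = n1*n2 - U_X = 49 - 3.5 = 45.5.
Step 4: Ties are present, so use the tie-corrected normal approximation (with continuity correction) for the p-value.
Step 5: p-value = 0.008734; compare to alpha = 0.1. reject H0.

U_X = 3.5, p = 0.008734, reject H0 at alpha = 0.1.


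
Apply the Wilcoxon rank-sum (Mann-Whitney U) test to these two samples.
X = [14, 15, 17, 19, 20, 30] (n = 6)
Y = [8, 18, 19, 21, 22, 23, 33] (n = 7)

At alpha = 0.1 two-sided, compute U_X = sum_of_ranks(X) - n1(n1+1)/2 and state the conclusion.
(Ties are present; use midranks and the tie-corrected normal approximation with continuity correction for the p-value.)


Step 1: Combine and sort all 13 observations; assign midranks.
sorted (value, group): (8,Y), (14,X), (15,X), (17,X), (18,Y), (19,X), (19,Y), (20,X), (21,Y), (22,Y), (23,Y), (30,X), (33,Y)
ranks: 8->1, 14->2, 15->3, 17->4, 18->5, 19->6.5, 19->6.5, 20->8, 21->9, 22->10, 23->11, 30->12, 33->13
Step 2: Rank sum for X: R1 = 2 + 3 + 4 + 6.5 + 8 + 12 = 35.5.
Step 3: U_X = R1 - n1(n1+1)/2 = 35.5 - 6*7/2 = 35.5 - 21 = 14.5.
       U_Y = n1*n2 - U_X = 42 - 14.5 = 27.5.
Step 4: Ties are present, so use the tie-corrected normal approximation (with continuity correction) for the p-value.
Step 5: p-value = 0.390714; compare to alpha = 0.1. fail to reject H0.

U_X = 14.5, p = 0.390714, fail to reject H0 at alpha = 0.1.


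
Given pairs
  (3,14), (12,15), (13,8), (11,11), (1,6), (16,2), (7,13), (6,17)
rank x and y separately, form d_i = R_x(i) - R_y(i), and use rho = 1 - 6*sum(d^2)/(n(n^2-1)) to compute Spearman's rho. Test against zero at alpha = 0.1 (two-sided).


Step 1: Rank x and y separately (midranks; no ties here).
rank(x): 3->2, 12->6, 13->7, 11->5, 1->1, 16->8, 7->4, 6->3
rank(y): 14->6, 15->7, 8->3, 11->4, 6->2, 2->1, 13->5, 17->8
Step 2: d_i = R_x(i) - R_y(i); compute d_i^2.
  (2-6)^2=16, (6-7)^2=1, (7-3)^2=16, (5-4)^2=1, (1-2)^2=1, (8-1)^2=49, (4-5)^2=1, (3-8)^2=25
sum(d^2) = 110.
Step 3: rho = 1 - 6*110 / (8*(8^2 - 1)) = 1 - 660/504 = -0.309524.
Step 4: Under H0, t = rho * sqrt((n-2)/(1-rho^2)) = -0.7973 ~ t(6).
Step 5: Two-sided p-value from the t-distribution with 6 df = 0.455645.
Step 6: alpha = 0.1. fail to reject H0.

rho = -0.3095, p = 0.455645, fail to reject H0 at alpha = 0.1.


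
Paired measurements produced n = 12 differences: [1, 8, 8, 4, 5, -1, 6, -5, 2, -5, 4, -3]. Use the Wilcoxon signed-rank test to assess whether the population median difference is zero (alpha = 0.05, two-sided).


Step 1: Drop any zero differences (none here) and take |d_i|.
|d| = [1, 8, 8, 4, 5, 1, 6, 5, 2, 5, 4, 3]
Step 2: Midrank |d_i| (ties get averaged ranks).
ranks: |1|->1.5, |8|->11.5, |8|->11.5, |4|->5.5, |5|->8, |1|->1.5, |6|->10, |5|->8, |2|->3, |5|->8, |4|->5.5, |3|->4
Step 3: Attach original signs; sum ranks with positive sign and with negative sign.
W+ = 1.5 + 11.5 + 11.5 + 5.5 + 8 + 10 + 3 + 5.5 = 56.5
W- = 1.5 + 8 + 8 + 4 = 21.5
(Check: W+ + W- = 78 should equal n(n+1)/2 = 78.)
Step 4: Test statistic W = min(W+, W-) = 21.5.
Step 5: Ties in |d|, so use the tie-corrected normal approximation.
        E[W] = n(n+1)/4 = 12*13/4 = 39.
        Tie groups: |d|=1 (t=2), |d|=4 (t=2), |d|=5 (t=3), |d|=8 (t=2); sum(t^3 - t) = 42.
        Var[W] = n(n+1)(2n+1)/24 - sum(t^3-t)/48 = 3900/24 - 42/48 = 161.625.
        z = (W - E[W]) / sqrt(Var[W]) = (21.5 - 39) / 12.7132 = -1.3765.
        Two-sided p = 2*Phi(z) = 0.168659.
Step 6: alpha = 0.05. fail to reject H0.

W+ = 56.5, W- = 21.5, W = min = 21.5, p = 0.168659, fail to reject H0.


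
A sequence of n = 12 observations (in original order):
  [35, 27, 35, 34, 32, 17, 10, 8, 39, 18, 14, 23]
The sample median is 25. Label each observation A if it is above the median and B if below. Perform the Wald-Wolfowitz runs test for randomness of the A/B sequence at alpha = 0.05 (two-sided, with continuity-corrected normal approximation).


Step 1: Compute median = 25; label A = above, B = below.
Labels in order: AAAAABBBABBB  (n_A = 6, n_B = 6)
Step 2: Count runs R = 4.
Step 3: Under H0 (random ordering), E[R] = 2*n_A*n_B/(n_A+n_B) + 1 = 2*6*6/12 + 1 = 7.0000.
        Var[R] = 2*n_A*n_B*(2*n_A*n_B - n_A - n_B) / ((n_A+n_B)^2 * (n_A+n_B-1)) = 4320/1584 = 2.7273.
        SD[R] = 1.6514.
Step 4: Continuity-corrected z = (R + 0.5 - E[R]) / SD[R] = (4 + 0.5 - 7.0000) / 1.6514 = -1.5138.
Step 5: Two-sided p-value via normal approximation = 2*(1 - Phi(|z|)) = 0.130070.
Step 6: alpha = 0.05. fail to reject H0.

R = 4, z = -1.5138, p = 0.130070, fail to reject H0.


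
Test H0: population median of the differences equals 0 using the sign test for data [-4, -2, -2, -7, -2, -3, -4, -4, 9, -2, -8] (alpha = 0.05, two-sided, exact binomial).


Step 1: Discard zero differences. Original n = 11; n_eff = number of nonzero differences = 11.
Nonzero differences (with sign): -4, -2, -2, -7, -2, -3, -4, -4, +9, -2, -8
Step 2: Count signs: positive = 1, negative = 10.
Step 3: Under H0: P(positive) = 0.5, so the number of positives S ~ Bin(11, 0.5).
Step 4: Two-sided exact p-value = sum of Bin(11,0.5) probabilities at or below the observed probability = 0.011719.
Step 5: alpha = 0.05. reject H0.

n_eff = 11, pos = 1, neg = 10, p = 0.011719, reject H0.


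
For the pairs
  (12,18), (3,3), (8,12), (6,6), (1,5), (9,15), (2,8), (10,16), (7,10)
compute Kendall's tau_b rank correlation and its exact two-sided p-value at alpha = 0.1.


Step 1: Enumerate the 36 unordered pairs (i,j) with i<j and classify each by sign(x_j-x_i) * sign(y_j-y_i).
  (1,2):dx=-9,dy=-15->C; (1,3):dx=-4,dy=-6->C; (1,4):dx=-6,dy=-12->C; (1,5):dx=-11,dy=-13->C
  (1,6):dx=-3,dy=-3->C; (1,7):dx=-10,dy=-10->C; (1,8):dx=-2,dy=-2->C; (1,9):dx=-5,dy=-8->C
  (2,3):dx=+5,dy=+9->C; (2,4):dx=+3,dy=+3->C; (2,5):dx=-2,dy=+2->D; (2,6):dx=+6,dy=+12->C
  (2,7):dx=-1,dy=+5->D; (2,8):dx=+7,dy=+13->C; (2,9):dx=+4,dy=+7->C; (3,4):dx=-2,dy=-6->C
  (3,5):dx=-7,dy=-7->C; (3,6):dx=+1,dy=+3->C; (3,7):dx=-6,dy=-4->C; (3,8):dx=+2,dy=+4->C
  (3,9):dx=-1,dy=-2->C; (4,5):dx=-5,dy=-1->C; (4,6):dx=+3,dy=+9->C; (4,7):dx=-4,dy=+2->D
  (4,8):dx=+4,dy=+10->C; (4,9):dx=+1,dy=+4->C; (5,6):dx=+8,dy=+10->C; (5,7):dx=+1,dy=+3->C
  (5,8):dx=+9,dy=+11->C; (5,9):dx=+6,dy=+5->C; (6,7):dx=-7,dy=-7->C; (6,8):dx=+1,dy=+1->C
  (6,9):dx=-2,dy=-5->C; (7,8):dx=+8,dy=+8->C; (7,9):dx=+5,dy=+2->C; (8,9):dx=-3,dy=-6->C
Step 2: C = 33, D = 3, total pairs = 36.
Step 3: tau = (C - D)/(n(n-1)/2) = (33 - 3)/36 = 0.833333.
Step 4: Exact two-sided p-value (enumerate n! = 362880 permutations of y under H0): p = 0.000854.
Step 5: alpha = 0.1. reject H0.

tau_b = 0.8333 (C=33, D=3), p = 0.000854, reject H0.


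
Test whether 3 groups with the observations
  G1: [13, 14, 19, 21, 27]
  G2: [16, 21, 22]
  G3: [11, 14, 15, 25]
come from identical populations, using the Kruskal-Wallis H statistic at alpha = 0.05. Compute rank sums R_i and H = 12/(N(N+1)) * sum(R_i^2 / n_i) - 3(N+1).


Step 1: Combine all N = 12 observations and assign midranks.
sorted (value, group, rank): (11,G3,1), (13,G1,2), (14,G1,3.5), (14,G3,3.5), (15,G3,5), (16,G2,6), (19,G1,7), (21,G1,8.5), (21,G2,8.5), (22,G2,10), (25,G3,11), (27,G1,12)
Step 2: Sum ranks within each group.
R_1 = 33 (n_1 = 5)
R_2 = 24.5 (n_2 = 3)
R_3 = 20.5 (n_3 = 4)
Step 3: H = 12/(N(N+1)) * sum(R_i^2/n_i) - 3(N+1)
     = 12/(12*13) * (33^2/5 + 24.5^2/3 + 20.5^2/4) - 3*13
     = 0.076923 * 522.946 - 39
     = 1.226603.
Step 4: Ties present; correction factor C = 1 - 12/(12^3 - 12) = 0.993007. Corrected H = 1.226603 / 0.993007 = 1.235241.
Step 5: Under H0, H ~ chi^2(2); p-value = 0.539226.
Step 6: alpha = 0.05. fail to reject H0.

H = 1.2352, df = 2, p = 0.539226, fail to reject H0.


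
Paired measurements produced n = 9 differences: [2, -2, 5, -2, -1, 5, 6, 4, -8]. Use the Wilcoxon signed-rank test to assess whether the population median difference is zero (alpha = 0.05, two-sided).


Step 1: Drop any zero differences (none here) and take |d_i|.
|d| = [2, 2, 5, 2, 1, 5, 6, 4, 8]
Step 2: Midrank |d_i| (ties get averaged ranks).
ranks: |2|->3, |2|->3, |5|->6.5, |2|->3, |1|->1, |5|->6.5, |6|->8, |4|->5, |8|->9
Step 3: Attach original signs; sum ranks with positive sign and with negative sign.
W+ = 3 + 6.5 + 6.5 + 8 + 5 = 29
W- = 3 + 3 + 1 + 9 = 16
(Check: W+ + W- = 45 should equal n(n+1)/2 = 45.)
Step 4: Test statistic W = min(W+, W-) = 16.
Step 5: Ties in |d|, so use the tie-corrected normal approximation.
        E[W] = n(n+1)/4 = 9*10/4 = 22.5.
        Tie groups: |d|=2 (t=3), |d|=5 (t=2); sum(t^3 - t) = 30.
        Var[W] = n(n+1)(2n+1)/24 - sum(t^3-t)/48 = 1710/24 - 30/48 = 70.625.
        z = (W - E[W]) / sqrt(Var[W]) = (16 - 22.5) / 8.4039 = -0.7735.
        Two-sided p = 2*Phi(z) = 0.439254.
Step 6: alpha = 0.05. fail to reject H0.

W+ = 29, W- = 16, W = min = 16, p = 0.439254, fail to reject H0.


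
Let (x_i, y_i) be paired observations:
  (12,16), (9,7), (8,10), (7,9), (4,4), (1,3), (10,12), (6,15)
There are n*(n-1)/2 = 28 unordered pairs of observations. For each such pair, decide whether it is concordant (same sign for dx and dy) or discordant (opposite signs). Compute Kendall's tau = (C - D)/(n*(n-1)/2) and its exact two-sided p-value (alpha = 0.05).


Step 1: Enumerate the 28 unordered pairs (i,j) with i<j and classify each by sign(x_j-x_i) * sign(y_j-y_i).
  (1,2):dx=-3,dy=-9->C; (1,3):dx=-4,dy=-6->C; (1,4):dx=-5,dy=-7->C; (1,5):dx=-8,dy=-12->C
  (1,6):dx=-11,dy=-13->C; (1,7):dx=-2,dy=-4->C; (1,8):dx=-6,dy=-1->C; (2,3):dx=-1,dy=+3->D
  (2,4):dx=-2,dy=+2->D; (2,5):dx=-5,dy=-3->C; (2,6):dx=-8,dy=-4->C; (2,7):dx=+1,dy=+5->C
  (2,8):dx=-3,dy=+8->D; (3,4):dx=-1,dy=-1->C; (3,5):dx=-4,dy=-6->C; (3,6):dx=-7,dy=-7->C
  (3,7):dx=+2,dy=+2->C; (3,8):dx=-2,dy=+5->D; (4,5):dx=-3,dy=-5->C; (4,6):dx=-6,dy=-6->C
  (4,7):dx=+3,dy=+3->C; (4,8):dx=-1,dy=+6->D; (5,6):dx=-3,dy=-1->C; (5,7):dx=+6,dy=+8->C
  (5,8):dx=+2,dy=+11->C; (6,7):dx=+9,dy=+9->C; (6,8):dx=+5,dy=+12->C; (7,8):dx=-4,dy=+3->D
Step 2: C = 22, D = 6, total pairs = 28.
Step 3: tau = (C - D)/(n(n-1)/2) = (22 - 6)/28 = 0.571429.
Step 4: Exact two-sided p-value (enumerate n! = 40320 permutations of y under H0): p = 0.061012.
Step 5: alpha = 0.05. fail to reject H0.

tau_b = 0.5714 (C=22, D=6), p = 0.061012, fail to reject H0.


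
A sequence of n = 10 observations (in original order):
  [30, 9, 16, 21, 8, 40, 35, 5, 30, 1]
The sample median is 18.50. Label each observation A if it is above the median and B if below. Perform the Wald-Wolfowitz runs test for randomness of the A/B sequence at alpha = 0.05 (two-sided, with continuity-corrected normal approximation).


Step 1: Compute median = 18.50; label A = above, B = below.
Labels in order: ABBABAABAB  (n_A = 5, n_B = 5)
Step 2: Count runs R = 8.
Step 3: Under H0 (random ordering), E[R] = 2*n_A*n_B/(n_A+n_B) + 1 = 2*5*5/10 + 1 = 6.0000.
        Var[R] = 2*n_A*n_B*(2*n_A*n_B - n_A - n_B) / ((n_A+n_B)^2 * (n_A+n_B-1)) = 2000/900 = 2.2222.
        SD[R] = 1.4907.
Step 4: Continuity-corrected z = (R - 0.5 - E[R]) / SD[R] = (8 - 0.5 - 6.0000) / 1.4907 = 1.0062.
Step 5: Two-sided p-value via normal approximation = 2*(1 - Phi(|z|)) = 0.314305.
Step 6: alpha = 0.05. fail to reject H0.

R = 8, z = 1.0062, p = 0.314305, fail to reject H0.


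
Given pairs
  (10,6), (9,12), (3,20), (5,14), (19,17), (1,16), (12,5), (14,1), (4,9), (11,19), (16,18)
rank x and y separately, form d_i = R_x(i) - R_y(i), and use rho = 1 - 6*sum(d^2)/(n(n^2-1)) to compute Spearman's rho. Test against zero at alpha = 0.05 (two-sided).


Step 1: Rank x and y separately (midranks; no ties here).
rank(x): 10->6, 9->5, 3->2, 5->4, 19->11, 1->1, 12->8, 14->9, 4->3, 11->7, 16->10
rank(y): 6->3, 12->5, 20->11, 14->6, 17->8, 16->7, 5->2, 1->1, 9->4, 19->10, 18->9
Step 2: d_i = R_x(i) - R_y(i); compute d_i^2.
  (6-3)^2=9, (5-5)^2=0, (2-11)^2=81, (4-6)^2=4, (11-8)^2=9, (1-7)^2=36, (8-2)^2=36, (9-1)^2=64, (3-4)^2=1, (7-10)^2=9, (10-9)^2=1
sum(d^2) = 250.
Step 3: rho = 1 - 6*250 / (11*(11^2 - 1)) = 1 - 1500/1320 = -0.136364.
Step 4: Under H0, t = rho * sqrt((n-2)/(1-rho^2)) = -0.4129 ~ t(9).
Step 5: Two-sided p-value from the t-distribution with 9 df = 0.689309.
Step 6: alpha = 0.05. fail to reject H0.

rho = -0.1364, p = 0.689309, fail to reject H0 at alpha = 0.05.


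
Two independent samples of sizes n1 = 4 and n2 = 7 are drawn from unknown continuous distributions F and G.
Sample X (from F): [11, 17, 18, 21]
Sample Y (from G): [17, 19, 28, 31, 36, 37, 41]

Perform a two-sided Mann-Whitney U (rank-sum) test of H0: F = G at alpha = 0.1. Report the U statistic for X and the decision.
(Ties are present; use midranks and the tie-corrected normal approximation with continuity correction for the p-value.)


Step 1: Combine and sort all 11 observations; assign midranks.
sorted (value, group): (11,X), (17,X), (17,Y), (18,X), (19,Y), (21,X), (28,Y), (31,Y), (36,Y), (37,Y), (41,Y)
ranks: 11->1, 17->2.5, 17->2.5, 18->4, 19->5, 21->6, 28->7, 31->8, 36->9, 37->10, 41->11
Step 2: Rank sum for X: R1 = 1 + 2.5 + 4 + 6 = 13.5.
Step 3: U_X = R1 - n1(n1+1)/2 = 13.5 - 4*5/2 = 13.5 - 10 = 3.5.
       U_Y = n1*n2 - U_X = 28 - 3.5 = 24.5.
Step 4: Ties are present, so use the tie-corrected normal approximation (with continuity correction) for the p-value.
Step 5: p-value = 0.058207; compare to alpha = 0.1. reject H0.

U_X = 3.5, p = 0.058207, reject H0 at alpha = 0.1.


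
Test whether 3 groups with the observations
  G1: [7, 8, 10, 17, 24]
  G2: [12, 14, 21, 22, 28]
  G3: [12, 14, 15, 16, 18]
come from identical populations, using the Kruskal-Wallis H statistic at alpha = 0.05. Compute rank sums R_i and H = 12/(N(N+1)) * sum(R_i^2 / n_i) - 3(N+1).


Step 1: Combine all N = 15 observations and assign midranks.
sorted (value, group, rank): (7,G1,1), (8,G1,2), (10,G1,3), (12,G2,4.5), (12,G3,4.5), (14,G2,6.5), (14,G3,6.5), (15,G3,8), (16,G3,9), (17,G1,10), (18,G3,11), (21,G2,12), (22,G2,13), (24,G1,14), (28,G2,15)
Step 2: Sum ranks within each group.
R_1 = 30 (n_1 = 5)
R_2 = 51 (n_2 = 5)
R_3 = 39 (n_3 = 5)
Step 3: H = 12/(N(N+1)) * sum(R_i^2/n_i) - 3(N+1)
     = 12/(15*16) * (30^2/5 + 51^2/5 + 39^2/5) - 3*16
     = 0.050000 * 1004.4 - 48
     = 2.220000.
Step 4: Ties present; correction factor C = 1 - 12/(15^3 - 15) = 0.996429. Corrected H = 2.220000 / 0.996429 = 2.227957.
Step 5: Under H0, H ~ chi^2(2); p-value = 0.328250.
Step 6: alpha = 0.05. fail to reject H0.

H = 2.2280, df = 2, p = 0.328250, fail to reject H0.


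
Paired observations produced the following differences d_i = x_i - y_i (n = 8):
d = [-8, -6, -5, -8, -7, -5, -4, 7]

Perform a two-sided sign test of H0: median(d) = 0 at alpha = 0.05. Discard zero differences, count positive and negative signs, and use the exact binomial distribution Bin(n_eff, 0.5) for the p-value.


Step 1: Discard zero differences. Original n = 8; n_eff = number of nonzero differences = 8.
Nonzero differences (with sign): -8, -6, -5, -8, -7, -5, -4, +7
Step 2: Count signs: positive = 1, negative = 7.
Step 3: Under H0: P(positive) = 0.5, so the number of positives S ~ Bin(8, 0.5).
Step 4: Two-sided exact p-value = sum of Bin(8,0.5) probabilities at or below the observed probability = 0.070312.
Step 5: alpha = 0.05. fail to reject H0.

n_eff = 8, pos = 1, neg = 7, p = 0.070312, fail to reject H0.


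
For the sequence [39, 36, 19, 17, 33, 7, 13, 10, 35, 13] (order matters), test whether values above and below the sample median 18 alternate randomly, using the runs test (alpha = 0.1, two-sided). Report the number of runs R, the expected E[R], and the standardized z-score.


Step 1: Compute median = 18; label A = above, B = below.
Labels in order: AAABABBBAB  (n_A = 5, n_B = 5)
Step 2: Count runs R = 6.
Step 3: Under H0 (random ordering), E[R] = 2*n_A*n_B/(n_A+n_B) + 1 = 2*5*5/10 + 1 = 6.0000.
        Var[R] = 2*n_A*n_B*(2*n_A*n_B - n_A - n_B) / ((n_A+n_B)^2 * (n_A+n_B-1)) = 2000/900 = 2.2222.
        SD[R] = 1.4907.
Step 4: R = E[R], so z = 0 with no continuity correction.
Step 5: Two-sided p-value via normal approximation = 2*(1 - Phi(|z|)) = 1.000000.
Step 6: alpha = 0.1. fail to reject H0.

R = 6, z = 0.0000, p = 1.000000, fail to reject H0.


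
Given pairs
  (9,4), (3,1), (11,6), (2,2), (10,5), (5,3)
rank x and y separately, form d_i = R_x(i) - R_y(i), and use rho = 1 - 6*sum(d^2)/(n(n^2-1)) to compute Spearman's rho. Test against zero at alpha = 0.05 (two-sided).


Step 1: Rank x and y separately (midranks; no ties here).
rank(x): 9->4, 3->2, 11->6, 2->1, 10->5, 5->3
rank(y): 4->4, 1->1, 6->6, 2->2, 5->5, 3->3
Step 2: d_i = R_x(i) - R_y(i); compute d_i^2.
  (4-4)^2=0, (2-1)^2=1, (6-6)^2=0, (1-2)^2=1, (5-5)^2=0, (3-3)^2=0
sum(d^2) = 2.
Step 3: rho = 1 - 6*2 / (6*(6^2 - 1)) = 1 - 12/210 = 0.942857.
Step 4: Under H0, t = rho * sqrt((n-2)/(1-rho^2)) = 5.6595 ~ t(4).
Step 5: Two-sided p-value from the t-distribution with 4 df = 0.004805.
Step 6: alpha = 0.05. reject H0.

rho = 0.9429, p = 0.004805, reject H0 at alpha = 0.05.


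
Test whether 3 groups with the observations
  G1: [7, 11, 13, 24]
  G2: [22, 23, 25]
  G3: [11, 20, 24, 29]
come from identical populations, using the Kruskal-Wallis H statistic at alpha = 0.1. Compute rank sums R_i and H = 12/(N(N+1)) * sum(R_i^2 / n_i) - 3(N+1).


Step 1: Combine all N = 11 observations and assign midranks.
sorted (value, group, rank): (7,G1,1), (11,G1,2.5), (11,G3,2.5), (13,G1,4), (20,G3,5), (22,G2,6), (23,G2,7), (24,G1,8.5), (24,G3,8.5), (25,G2,10), (29,G3,11)
Step 2: Sum ranks within each group.
R_1 = 16 (n_1 = 4)
R_2 = 23 (n_2 = 3)
R_3 = 27 (n_3 = 4)
Step 3: H = 12/(N(N+1)) * sum(R_i^2/n_i) - 3(N+1)
     = 12/(11*12) * (16^2/4 + 23^2/3 + 27^2/4) - 3*12
     = 0.090909 * 422.583 - 36
     = 2.416667.
Step 4: Ties present; correction factor C = 1 - 12/(11^3 - 11) = 0.990909. Corrected H = 2.416667 / 0.990909 = 2.438838.
Step 5: Under H0, H ~ chi^2(2); p-value = 0.295402.
Step 6: alpha = 0.1. fail to reject H0.

H = 2.4388, df = 2, p = 0.295402, fail to reject H0.


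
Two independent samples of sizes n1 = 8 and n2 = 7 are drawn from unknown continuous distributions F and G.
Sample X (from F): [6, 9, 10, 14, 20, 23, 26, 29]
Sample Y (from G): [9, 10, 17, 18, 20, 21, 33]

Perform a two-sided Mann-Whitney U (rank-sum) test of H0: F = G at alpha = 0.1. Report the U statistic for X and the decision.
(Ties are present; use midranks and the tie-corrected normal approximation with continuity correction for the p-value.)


Step 1: Combine and sort all 15 observations; assign midranks.
sorted (value, group): (6,X), (9,X), (9,Y), (10,X), (10,Y), (14,X), (17,Y), (18,Y), (20,X), (20,Y), (21,Y), (23,X), (26,X), (29,X), (33,Y)
ranks: 6->1, 9->2.5, 9->2.5, 10->4.5, 10->4.5, 14->6, 17->7, 18->8, 20->9.5, 20->9.5, 21->11, 23->12, 26->13, 29->14, 33->15
Step 2: Rank sum for X: R1 = 1 + 2.5 + 4.5 + 6 + 9.5 + 12 + 13 + 14 = 62.5.
Step 3: U_X = R1 - n1(n1+1)/2 = 62.5 - 8*9/2 = 62.5 - 36 = 26.5.
       U_Y = n1*n2 - U_X = 56 - 26.5 = 29.5.
Step 4: Ties are present, so use the tie-corrected normal approximation (with continuity correction) for the p-value.
Step 5: p-value = 0.907622; compare to alpha = 0.1. fail to reject H0.

U_X = 26.5, p = 0.907622, fail to reject H0 at alpha = 0.1.


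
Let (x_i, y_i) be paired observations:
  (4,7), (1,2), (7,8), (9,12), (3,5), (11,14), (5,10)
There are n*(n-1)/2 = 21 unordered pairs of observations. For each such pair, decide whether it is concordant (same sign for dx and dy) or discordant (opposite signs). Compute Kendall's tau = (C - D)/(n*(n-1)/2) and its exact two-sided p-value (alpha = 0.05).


Step 1: Enumerate the 21 unordered pairs (i,j) with i<j and classify each by sign(x_j-x_i) * sign(y_j-y_i).
  (1,2):dx=-3,dy=-5->C; (1,3):dx=+3,dy=+1->C; (1,4):dx=+5,dy=+5->C; (1,5):dx=-1,dy=-2->C
  (1,6):dx=+7,dy=+7->C; (1,7):dx=+1,dy=+3->C; (2,3):dx=+6,dy=+6->C; (2,4):dx=+8,dy=+10->C
  (2,5):dx=+2,dy=+3->C; (2,6):dx=+10,dy=+12->C; (2,7):dx=+4,dy=+8->C; (3,4):dx=+2,dy=+4->C
  (3,5):dx=-4,dy=-3->C; (3,6):dx=+4,dy=+6->C; (3,7):dx=-2,dy=+2->D; (4,5):dx=-6,dy=-7->C
  (4,6):dx=+2,dy=+2->C; (4,7):dx=-4,dy=-2->C; (5,6):dx=+8,dy=+9->C; (5,7):dx=+2,dy=+5->C
  (6,7):dx=-6,dy=-4->C
Step 2: C = 20, D = 1, total pairs = 21.
Step 3: tau = (C - D)/(n(n-1)/2) = (20 - 1)/21 = 0.904762.
Step 4: Exact two-sided p-value (enumerate n! = 5040 permutations of y under H0): p = 0.002778.
Step 5: alpha = 0.05. reject H0.

tau_b = 0.9048 (C=20, D=1), p = 0.002778, reject H0.


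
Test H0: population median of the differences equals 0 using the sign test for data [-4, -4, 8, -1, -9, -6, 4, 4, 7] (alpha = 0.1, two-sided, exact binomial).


Step 1: Discard zero differences. Original n = 9; n_eff = number of nonzero differences = 9.
Nonzero differences (with sign): -4, -4, +8, -1, -9, -6, +4, +4, +7
Step 2: Count signs: positive = 4, negative = 5.
Step 3: Under H0: P(positive) = 0.5, so the number of positives S ~ Bin(9, 0.5).
Step 4: Two-sided exact p-value = sum of Bin(9,0.5) probabilities at or below the observed probability = 1.000000.
Step 5: alpha = 0.1. fail to reject H0.

n_eff = 9, pos = 4, neg = 5, p = 1.000000, fail to reject H0.


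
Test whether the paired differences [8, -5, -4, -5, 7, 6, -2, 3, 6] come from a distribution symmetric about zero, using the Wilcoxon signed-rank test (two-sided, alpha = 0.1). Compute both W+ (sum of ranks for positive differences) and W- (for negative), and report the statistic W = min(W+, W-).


Step 1: Drop any zero differences (none here) and take |d_i|.
|d| = [8, 5, 4, 5, 7, 6, 2, 3, 6]
Step 2: Midrank |d_i| (ties get averaged ranks).
ranks: |8|->9, |5|->4.5, |4|->3, |5|->4.5, |7|->8, |6|->6.5, |2|->1, |3|->2, |6|->6.5
Step 3: Attach original signs; sum ranks with positive sign and with negative sign.
W+ = 9 + 8 + 6.5 + 2 + 6.5 = 32
W- = 4.5 + 3 + 4.5 + 1 = 13
(Check: W+ + W- = 45 should equal n(n+1)/2 = 45.)
Step 4: Test statistic W = min(W+, W-) = 13.
Step 5: Ties in |d|, so use the tie-corrected normal approximation.
        E[W] = n(n+1)/4 = 9*10/4 = 22.5.
        Tie groups: |d|=5 (t=2), |d|=6 (t=2); sum(t^3 - t) = 12.
        Var[W] = n(n+1)(2n+1)/24 - sum(t^3-t)/48 = 1710/24 - 12/48 = 71.
        z = (W - E[W]) / sqrt(Var[W]) = (13 - 22.5) / 8.4261 = -1.1274.
        Two-sided p = 2*Phi(z) = 0.259555.
Step 6: alpha = 0.1. fail to reject H0.

W+ = 32, W- = 13, W = min = 13, p = 0.259555, fail to reject H0.


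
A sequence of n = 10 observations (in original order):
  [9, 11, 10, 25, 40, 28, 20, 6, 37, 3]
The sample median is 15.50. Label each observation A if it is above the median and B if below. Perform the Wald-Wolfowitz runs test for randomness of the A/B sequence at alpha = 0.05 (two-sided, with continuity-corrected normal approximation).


Step 1: Compute median = 15.50; label A = above, B = below.
Labels in order: BBBAAAABAB  (n_A = 5, n_B = 5)
Step 2: Count runs R = 5.
Step 3: Under H0 (random ordering), E[R] = 2*n_A*n_B/(n_A+n_B) + 1 = 2*5*5/10 + 1 = 6.0000.
        Var[R] = 2*n_A*n_B*(2*n_A*n_B - n_A - n_B) / ((n_A+n_B)^2 * (n_A+n_B-1)) = 2000/900 = 2.2222.
        SD[R] = 1.4907.
Step 4: Continuity-corrected z = (R + 0.5 - E[R]) / SD[R] = (5 + 0.5 - 6.0000) / 1.4907 = -0.3354.
Step 5: Two-sided p-value via normal approximation = 2*(1 - Phi(|z|)) = 0.737316.
Step 6: alpha = 0.05. fail to reject H0.

R = 5, z = -0.3354, p = 0.737316, fail to reject H0.


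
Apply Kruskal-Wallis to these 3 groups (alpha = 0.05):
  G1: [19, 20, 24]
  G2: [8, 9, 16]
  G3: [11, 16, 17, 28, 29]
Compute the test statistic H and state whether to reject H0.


Step 1: Combine all N = 11 observations and assign midranks.
sorted (value, group, rank): (8,G2,1), (9,G2,2), (11,G3,3), (16,G2,4.5), (16,G3,4.5), (17,G3,6), (19,G1,7), (20,G1,8), (24,G1,9), (28,G3,10), (29,G3,11)
Step 2: Sum ranks within each group.
R_1 = 24 (n_1 = 3)
R_2 = 7.5 (n_2 = 3)
R_3 = 34.5 (n_3 = 5)
Step 3: H = 12/(N(N+1)) * sum(R_i^2/n_i) - 3(N+1)
     = 12/(11*12) * (24^2/3 + 7.5^2/3 + 34.5^2/5) - 3*12
     = 0.090909 * 448.8 - 36
     = 4.800000.
Step 4: Ties present; correction factor C = 1 - 6/(11^3 - 11) = 0.995455. Corrected H = 4.800000 / 0.995455 = 4.821918.
Step 5: Under H0, H ~ chi^2(2); p-value = 0.089729.
Step 6: alpha = 0.05. fail to reject H0.

H = 4.8219, df = 2, p = 0.089729, fail to reject H0.


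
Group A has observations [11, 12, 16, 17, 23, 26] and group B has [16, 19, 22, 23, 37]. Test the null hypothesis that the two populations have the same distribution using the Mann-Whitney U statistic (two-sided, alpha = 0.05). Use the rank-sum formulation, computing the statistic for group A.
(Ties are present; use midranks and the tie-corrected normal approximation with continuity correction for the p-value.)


Step 1: Combine and sort all 11 observations; assign midranks.
sorted (value, group): (11,X), (12,X), (16,X), (16,Y), (17,X), (19,Y), (22,Y), (23,X), (23,Y), (26,X), (37,Y)
ranks: 11->1, 12->2, 16->3.5, 16->3.5, 17->5, 19->6, 22->7, 23->8.5, 23->8.5, 26->10, 37->11
Step 2: Rank sum for X: R1 = 1 + 2 + 3.5 + 5 + 8.5 + 10 = 30.
Step 3: U_X = R1 - n1(n1+1)/2 = 30 - 6*7/2 = 30 - 21 = 9.
       U_Y = n1*n2 - U_X = 30 - 9 = 21.
Step 4: Ties are present, so use the tie-corrected normal approximation (with continuity correction) for the p-value.
Step 5: p-value = 0.313093; compare to alpha = 0.05. fail to reject H0.

U_X = 9, p = 0.313093, fail to reject H0 at alpha = 0.05.


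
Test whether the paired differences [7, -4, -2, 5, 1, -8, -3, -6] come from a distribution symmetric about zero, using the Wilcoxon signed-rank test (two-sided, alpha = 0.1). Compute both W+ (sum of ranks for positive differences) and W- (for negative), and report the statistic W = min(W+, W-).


Step 1: Drop any zero differences (none here) and take |d_i|.
|d| = [7, 4, 2, 5, 1, 8, 3, 6]
Step 2: Midrank |d_i| (ties get averaged ranks).
ranks: |7|->7, |4|->4, |2|->2, |5|->5, |1|->1, |8|->8, |3|->3, |6|->6
Step 3: Attach original signs; sum ranks with positive sign and with negative sign.
W+ = 7 + 5 + 1 = 13
W- = 4 + 2 + 8 + 3 + 6 = 23
(Check: W+ + W- = 36 should equal n(n+1)/2 = 36.)
Step 4: Test statistic W = min(W+, W-) = 13.
Step 5: No ties, so the exact null distribution over the 2^8 = 256 sign assignments gives the two-sided p-value = 0.546875.
Step 6: alpha = 0.1. fail to reject H0.

W+ = 13, W- = 23, W = min = 13, p = 0.546875, fail to reject H0.
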